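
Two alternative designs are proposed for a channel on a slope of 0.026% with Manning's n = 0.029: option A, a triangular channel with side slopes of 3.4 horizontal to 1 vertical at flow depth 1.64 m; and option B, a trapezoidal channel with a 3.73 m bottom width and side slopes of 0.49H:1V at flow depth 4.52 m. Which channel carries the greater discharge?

Channel A: For a triangular section with side slope z = 3.4: A = zy² = 3.4×1.64² = 9.145 m²; P = 2y√(1+z²) = 2×1.64×3.544 = 11.62 m. Hydraulic radius R = A/P = 9.145/11.62 = 0.7867 m. Q_A = (1/0.029)·9.145·0.7867^(2/3)·√0.00026 = 4.333 m³/s.
Channel B: With bottom width b = 3.73 m and side slope z = 0.49: A = (b + zy)y = (3.73 + 0.49×4.52)×4.52 = 26.87 m²; P = b + 2y√(1+z²) = 3.73 + 2×4.52×1.114 = 13.8 m. Hydraulic radius R = A/P = 26.87/13.8 = 1.948 m. Q_B = (1/0.029)·26.87·1.948^(2/3)·√0.00026 = 23.3 m³/s.
Q_A = 4.333 m³/s vs Q_B = 23.3 m³/s, so channel B carries more.

channel B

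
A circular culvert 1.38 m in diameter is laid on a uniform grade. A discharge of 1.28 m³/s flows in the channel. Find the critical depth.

y_c = 0.59 m

At critical depth, Q² T / (g A³) = 1, i.e. A³/T = Q²/g = 1.28²/9.81 = 0.167.
Trying y = 0.439 m: A³/T = 0.05333 — short.
Trying y = 0.704 m: A³/T = 0.3273 — over.
Trying y = 0.59 m: A³/T = 0.1665 — close enough.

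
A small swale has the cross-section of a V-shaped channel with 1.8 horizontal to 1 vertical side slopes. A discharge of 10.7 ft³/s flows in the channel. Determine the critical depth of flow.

y_c = 1.17 ft

At critical depth, Q² T / (g A³) = 1, i.e. A³/T = Q²/g = 10.7²/32.2 = 3.556.
Try y = 1.02 ft: A³/T = 1.789 — too small.
Try y = 1.43 ft: A³/T = 9.687 — too large.
Try y = 1.17 ft: A³/T = 3.552 — ≈ 3.556.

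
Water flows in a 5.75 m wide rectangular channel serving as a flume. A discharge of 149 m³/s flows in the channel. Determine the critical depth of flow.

y_c = 4.09 m

For a rectangular channel, critical depth y_c = (q²/g)^(1/3) where q = Q/b = 149/5.75 = 25.91 m²/s.
So y_c = (25.91²/9.81)^(1/3) = 4.09 m.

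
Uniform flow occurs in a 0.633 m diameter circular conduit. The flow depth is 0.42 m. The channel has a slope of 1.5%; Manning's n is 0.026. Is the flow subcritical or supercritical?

subcritical

For a circular section of diameter D = 0.633 m at depth y = 0.42 m, the central angle is θ = 2 arccos(1 − 2y/D) = 3.808 rad. Then A = (D²/8)(θ − sin θ) = 0.2217 m² and P = Dθ/2 = 1.205 m.
Hydraulic radius R = A/P = 0.2217/1.205 = 0.1839 m.
V = (1/n) R^(2/3) √S = (1/0.026) × 0.1839^(2/3) × √0.015 = 1.524 m/s. Hydraulic depth D_h = A/T = 0.2217/0.5982 = 0.3706 m.
Froude number Fr = V/√(g·D_h) = 1.524/√(9.81×0.3706) = 0.799, which is less than 1, so the flow is subcritical.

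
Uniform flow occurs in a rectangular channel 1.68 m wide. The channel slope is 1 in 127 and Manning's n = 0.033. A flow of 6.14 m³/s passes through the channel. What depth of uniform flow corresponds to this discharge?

Manning's equation rearranged: A R^(2/3) = nQ / (1·√S) = 0.033 × 6.14 / (√0.007874) = 2.283.
At y = 1.49 m: A R^(2/3) = 1.654 — too small.
At y = 2.45 m: A R^(2/3) = 3.011 — too large.
At y = 1.94 m: A R^(2/3) = 2.283 — ≈ 2.283.

y_n = 1.94 m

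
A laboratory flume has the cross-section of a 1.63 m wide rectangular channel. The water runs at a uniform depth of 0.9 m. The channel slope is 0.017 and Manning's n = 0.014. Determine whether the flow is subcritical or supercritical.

supercritical

Flow area A = b·y = 1.63 × 0.9 = 1.467 m². Wetted perimeter P = b + 2y = 1.63 + 2×0.9 = 3.43 m.
Hydraulic radius R = A/P = 1.467/3.43 = 0.4277 m.
V = (1/n) R^(2/3) √S = (1/0.014) × 0.4277^(2/3) × √0.017 = 5.287 m/s. Hydraulic depth D_h = A/T = 1.467/1.63 = 0.9 m.
Froude number Fr = V/√(g·D_h) = 5.287/√(9.81×0.9) = 1.78, which is greater than 1, so the flow is supercritical.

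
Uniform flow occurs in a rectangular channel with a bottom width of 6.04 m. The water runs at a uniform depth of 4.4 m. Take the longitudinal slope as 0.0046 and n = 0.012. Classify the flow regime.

Flow area A = b·y = 6.04 × 4.4 = 26.58 m². Wetted perimeter P = b + 2y = 6.04 + 2×4.4 = 14.84 m.
Hydraulic radius R = A/P = 26.58/14.84 = 1.791 m.
V = (1/n) R^(2/3) √S = (1/0.012) × 1.791^(2/3) × √0.0046 = 8.335 m/s. Hydraulic depth D_h = A/T = 26.58/6.04 = 4.4 m.
Froude number Fr = V/√(g·D_h) = 8.335/√(9.81×4.4) = 1.27, which is greater than 1, so the flow is supercritical.

supercritical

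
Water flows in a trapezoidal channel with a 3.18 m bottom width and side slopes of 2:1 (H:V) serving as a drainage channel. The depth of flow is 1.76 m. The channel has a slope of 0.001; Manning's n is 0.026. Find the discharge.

Q = 15 m³/s

With bottom width b = 3.18 m and side slope z = 2: A = (b + zy)y = (3.18 + 2×1.76)×1.76 = 11.79 m²; P = b + 2y√(1+z²) = 3.18 + 2×1.76×2.236 = 11.05 m.
Hydraulic radius R = A/P = 11.79/11.05 = 1.067 m.
Manning's equation: Q = (1/n) A R^(2/3) S^(1/2) = (1/0.026) × 11.79 × 1.067^(2/3) × 0.001^(1/2) = 15 m³/s.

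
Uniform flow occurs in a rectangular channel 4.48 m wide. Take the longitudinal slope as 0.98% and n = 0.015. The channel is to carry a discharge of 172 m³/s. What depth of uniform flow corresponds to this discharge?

Manning's equation rearranged: A R^(2/3) = nQ / (1·√S) = 0.015 × 172 / (√0.0098) = 26.06.
At y = 5.43 m: A R^(2/3) = 33.08 — too large.
At y = 3.09 m: A R^(2/3) = 16.48 — too small.
At y = 4.46 m: A R^(2/3) = 26.08 — ≈ 26.06.

y_n = 4.46 m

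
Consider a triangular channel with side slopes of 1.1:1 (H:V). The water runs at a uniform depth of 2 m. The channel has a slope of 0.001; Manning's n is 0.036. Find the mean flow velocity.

For a triangular section with side slope z = 1.1: A = zy² = 1.1×2² = 4.4 m²; P = 2y√(1+z²) = 2×2×1.487 = 5.946 m.
Hydraulic radius R = A/P = 4.4/5.946 = 0.7399 m.
From Manning's equation, V = (1/n) R^(2/3) S^(1/2) = (1/0.036) × 0.7399^(2/3) × 0.001^(1/2) = 0.719 m/s.

V = 0.719 m/s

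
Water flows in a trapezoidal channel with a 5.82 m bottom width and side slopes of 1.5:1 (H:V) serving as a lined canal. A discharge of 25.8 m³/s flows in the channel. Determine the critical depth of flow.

y_c = 1.14 m

At critical depth, Q² T / (g A³) = 1, i.e. A³/T = Q²/g = 25.8²/9.81 = 67.85.
At y = 1.23 m: A³/T = 88.12 — over.
At y = 0.979 m: A³/T = 41.49 — short.
At y = 1.14 m: A³/T = 68.46 — ≈ 67.85.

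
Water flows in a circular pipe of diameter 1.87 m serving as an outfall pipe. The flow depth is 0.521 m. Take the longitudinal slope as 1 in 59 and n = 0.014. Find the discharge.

For a circular section of diameter D = 1.87 m at depth y = 0.521 m, the central angle is θ = 2 arccos(1 − 2y/D) = 2.224 rad. Then A = (D²/8)(θ − sin θ) = 0.6251 m² and P = Dθ/2 = 2.08 m.
Hydraulic radius R = A/P = 0.6251/2.08 = 0.3006 m.
Manning's equation: Q = (1/n) A R^(2/3) S^(1/2) = (1/0.014) × 0.6251 × 0.3006^(2/3) × 0.01695^(1/2) = 2.61 m³/s.

Q = 2.61 m³/s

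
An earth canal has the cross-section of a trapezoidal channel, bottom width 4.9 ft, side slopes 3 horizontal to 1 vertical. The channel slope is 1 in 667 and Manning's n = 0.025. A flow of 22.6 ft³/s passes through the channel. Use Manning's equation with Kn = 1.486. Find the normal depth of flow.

y_n = 1.26 ft

Manning's equation rearranged: A R^(2/3) = nQ / (1.486·√S) = 0.025 × 22.6 / (1.486 × √0.001499) = 9.82.
At y = 1.53 ft: A R^(2/3) = 14.48 — too large.
At y = 1.26 ft: A R^(2/3) = 9.813 — close enough.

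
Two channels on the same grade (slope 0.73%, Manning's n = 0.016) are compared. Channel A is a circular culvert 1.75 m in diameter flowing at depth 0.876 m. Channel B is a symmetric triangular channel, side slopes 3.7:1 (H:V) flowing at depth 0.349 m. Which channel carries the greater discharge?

channel A

Channel A: For a circular section of diameter D = 1.75 m at depth y = 0.876 m, the central angle is θ = 2 arccos(1 − 2y/D) = 3.144 rad. Then A = (D²/8)(θ − sin θ) = 1.204 m² and P = Dθ/2 = 2.751 m. Hydraulic radius R = A/P = 1.204/2.751 = 0.4378 m. Q_A = (1/0.016)·1.204·0.4378^(2/3)·√0.0073 = 3.708 m³/s.
Channel B: For a triangular section with side slope z = 3.7: A = zy² = 3.7×0.349² = 0.4507 m²; P = 2y√(1+z²) = 2×0.349×3.833 = 2.675 m. Hydraulic radius R = A/P = 0.4507/2.675 = 0.1685 m. Q_B = (1/0.016)·0.4507·0.1685^(2/3)·√0.0073 = 0.734 m³/s.
Q_A = 3.708 m³/s vs Q_B = 0.734 m³/s, so channel A carries more.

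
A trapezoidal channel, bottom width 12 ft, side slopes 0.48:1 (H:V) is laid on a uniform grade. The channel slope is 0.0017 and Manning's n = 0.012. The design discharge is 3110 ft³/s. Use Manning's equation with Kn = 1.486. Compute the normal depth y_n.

y_n = 11.4 ft

Manning's equation rearranged: A R^(2/3) = nQ / (1.486·√S) = 0.012 × 3110 / (1.486 × √0.0017) = 609.1.
Try y = 7.94 ft: A R^(2/3) = 328.8 — too small.
Try y = 13.2 ft: A R^(2/3) = 786.9 — too large.
Try y = 11.4 ft: A R^(2/3) = 608.6 — close enough.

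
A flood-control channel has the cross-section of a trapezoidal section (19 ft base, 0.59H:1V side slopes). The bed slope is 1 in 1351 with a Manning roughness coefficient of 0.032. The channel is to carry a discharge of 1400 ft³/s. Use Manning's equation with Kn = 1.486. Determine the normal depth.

y_n = 12 ft

Manning's equation rearranged: A R^(2/3) = nQ / (1.486·√S) = 0.032 × 1400 / (1.486 × √0.0007402) = 1108.
At y = 14.9 ft: A R^(2/3) = 1618 — over.
At y = 8.4 ft: A R^(2/3) = 606 — short.
At y = 12 ft: A R^(2/3) = 1110 — matches.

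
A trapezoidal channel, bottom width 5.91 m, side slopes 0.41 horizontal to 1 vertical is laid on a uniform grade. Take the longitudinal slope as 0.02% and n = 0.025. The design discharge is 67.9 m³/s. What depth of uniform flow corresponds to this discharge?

y_n = 6.82 m

Manning's equation rearranged: A R^(2/3) = nQ / (1·√S) = 0.025 × 67.9 / (√0.0002) = 120.
Try y = 5.65 m: A R^(2/3) = 87.09 — low.
Try y = 6.82 m: A R^(2/3) = 120.1 — matches.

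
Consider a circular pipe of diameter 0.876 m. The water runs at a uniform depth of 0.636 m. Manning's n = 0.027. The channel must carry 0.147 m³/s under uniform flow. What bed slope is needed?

For a circular section of diameter D = 0.876 m at depth y = 0.636 m, the central angle is θ = 2 arccos(1 − 2y/D) = 4.08 rad. Then A = (D²/8)(θ − sin θ) = 0.4687 m² and P = Dθ/2 = 1.787 m.
Hydraulic radius R = A/P = 0.4687/1.787 = 0.2623 m.
From Manning's equation, S = [nQ / (1 A R^(2/3))]² = [0.027 × 0.147 / (1 × 0.4687 × 0.2623^(2/3))]² = 0.000427.

S = 0.000427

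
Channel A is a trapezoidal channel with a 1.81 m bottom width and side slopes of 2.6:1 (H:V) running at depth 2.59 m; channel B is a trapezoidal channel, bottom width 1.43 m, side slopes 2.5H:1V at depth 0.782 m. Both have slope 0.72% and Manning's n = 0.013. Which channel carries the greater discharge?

channel A

Channel A: With bottom width b = 1.81 m and side slope z = 2.6: A = (b + zy)y = (1.81 + 2.6×2.59)×2.59 = 22.13 m²; P = b + 2y√(1+z²) = 1.81 + 2×2.59×2.786 = 16.24 m. Hydraulic radius R = A/P = 22.13/16.24 = 1.363 m. Q_A = (1/0.013)·22.13·1.363^(2/3)·√0.0072 = 177.5 m³/s.
Channel B: With bottom width b = 1.43 m and side slope z = 2.5: A = (b + zy)y = (1.43 + 2.5×0.782)×0.782 = 2.647 m²; P = b + 2y√(1+z²) = 1.43 + 2×0.782×2.693 = 5.641 m. Hydraulic radius R = A/P = 2.647/5.641 = 0.4692 m. Q_B = (1/0.013)·2.647·0.4692^(2/3)·√0.0072 = 10.43 m³/s.
Q_A = 177.5 m³/s vs Q_B = 10.43 m³/s, so channel A carries more.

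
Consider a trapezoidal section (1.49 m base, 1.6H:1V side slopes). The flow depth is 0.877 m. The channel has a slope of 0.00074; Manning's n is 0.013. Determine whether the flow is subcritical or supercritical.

subcritical

With bottom width b = 1.49 m and side slope z = 1.6: A = (b + zy)y = (1.49 + 1.6×0.877)×0.877 = 2.537 m²; P = b + 2y√(1+z²) = 1.49 + 2×0.877×1.887 = 4.799 m.
Hydraulic radius R = A/P = 2.537/4.799 = 0.5287 m.
V = (1/n) R^(2/3) √S = (1/0.013) × 0.5287^(2/3) × √0.00074 = 1.368 m/s. Hydraulic depth D_h = A/T = 2.537/4.296 = 0.5906 m.
Froude number Fr = V/√(g·D_h) = 1.368/√(9.81×0.5906) = 0.568, which is less than 1, so the flow is subcritical.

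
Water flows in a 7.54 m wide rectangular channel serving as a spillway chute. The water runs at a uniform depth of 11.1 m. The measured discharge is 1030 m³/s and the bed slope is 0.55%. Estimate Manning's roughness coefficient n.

Flow area A = b·y = 7.54 × 11.1 = 83.69 m². Wetted perimeter P = b + 2y = 7.54 + 2×11.1 = 29.74 m.
Hydraulic radius R = A/P = 83.69/29.74 = 2.814 m.
Rearranging Manning's equation: n = (1/Q) A R^(2/3) S^(1/2) = (1/1030) × 83.69 × 2.814^(2/3) × √0.0055 = 0.012.

n = 0.012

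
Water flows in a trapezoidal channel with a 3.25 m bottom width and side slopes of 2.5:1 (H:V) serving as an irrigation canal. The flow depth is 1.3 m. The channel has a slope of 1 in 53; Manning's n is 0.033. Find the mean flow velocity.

With bottom width b = 3.25 m and side slope z = 2.5: A = (b + zy)y = (3.25 + 2.5×1.3)×1.3 = 8.45 m²; P = b + 2y√(1+z²) = 3.25 + 2×1.3×2.693 = 10.25 m.
Hydraulic radius R = A/P = 8.45/10.25 = 0.8243 m.
From Manning's equation, V = (1/n) R^(2/3) S^(1/2) = (1/0.033) × 0.8243^(2/3) × 0.01887^(1/2) = 3.66 m/s.

V = 3.66 m/s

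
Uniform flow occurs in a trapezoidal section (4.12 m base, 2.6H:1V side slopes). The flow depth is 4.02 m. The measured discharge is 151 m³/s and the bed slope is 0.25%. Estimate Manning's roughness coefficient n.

n = 0.0329

With bottom width b = 4.12 m and side slope z = 2.6: A = (b + zy)y = (4.12 + 2.6×4.02)×4.02 = 58.58 m²; P = b + 2y√(1+z²) = 4.12 + 2×4.02×2.786 = 26.52 m.
Hydraulic radius R = A/P = 58.58/26.52 = 2.209 m.
Rearranging Manning's equation: n = (1/Q) A R^(2/3) S^(1/2) = (1/151) × 58.58 × 2.209^(2/3) × √0.0025 = 0.0329.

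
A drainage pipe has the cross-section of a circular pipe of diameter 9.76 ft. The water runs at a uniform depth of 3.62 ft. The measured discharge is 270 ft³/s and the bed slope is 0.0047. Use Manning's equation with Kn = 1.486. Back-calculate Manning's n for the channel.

For a circular section of diameter D = 9.76 ft at depth y = 3.62 ft, the central angle is θ = 2 arccos(1 − 2y/D) = 2.619 rad. Then A = (D²/8)(θ − sin θ) = 25.25 ft² and P = Dθ/2 = 12.78 ft.
Hydraulic radius R = A/P = 25.25/12.78 = 1.975 ft.
Rearranging Manning's equation: n = (1.486/Q) A R^(2/3) S^(1/2) = (1.486/270) × 25.25 × 1.975^(2/3) × √0.0047 = 0.015.

n = 0.015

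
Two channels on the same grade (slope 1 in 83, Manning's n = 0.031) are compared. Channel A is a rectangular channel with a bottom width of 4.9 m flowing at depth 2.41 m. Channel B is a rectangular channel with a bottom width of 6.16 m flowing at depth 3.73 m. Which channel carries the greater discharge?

Channel A: Flow area A = b·y = 4.9 × 2.41 = 11.81 m². Wetted perimeter P = b + 2y = 4.9 + 2×2.41 = 9.72 m. Hydraulic radius R = A/P = 11.81/9.72 = 1.215 m. Q_A = (1/0.031)·11.81·1.215^(2/3)·√0.01205 = 47.61 m³/s.
Channel B: Flow area A = b·y = 6.16 × 3.73 = 22.98 m². Wetted perimeter P = b + 2y = 6.16 + 2×3.73 = 13.62 m. Hydraulic radius R = A/P = 22.98/13.62 = 1.687 m. Q_B = (1/0.031)·22.98·1.687^(2/3)·√0.01205 = 115.3 m³/s.
Q_A = 47.61 m³/s vs Q_B = 115.3 m³/s, so channel B carries more.

channel B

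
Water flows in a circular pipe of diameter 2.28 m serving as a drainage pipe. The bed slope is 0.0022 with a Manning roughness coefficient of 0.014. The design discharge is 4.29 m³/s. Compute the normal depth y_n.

y_n = 1.08 m

Manning's equation rearranged: A R^(2/3) = nQ / (1·√S) = 0.014 × 4.29 / (√0.0022) = 1.28.
Trying y = 1.24 m: A R^(2/3) = 1.614 — over.
Trying y = 0.738 m: A R^(2/3) = 0.6362 — short.
Trying y = 1.08 m: A R^(2/3) = 1.279 — ≈ 1.28.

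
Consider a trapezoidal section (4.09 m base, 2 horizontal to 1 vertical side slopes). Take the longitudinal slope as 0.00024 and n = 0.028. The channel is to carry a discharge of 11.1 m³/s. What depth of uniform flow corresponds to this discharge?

y_n = 2.07 m

Manning's equation rearranged: A R^(2/3) = nQ / (1·√S) = 0.028 × 11.1 / (√0.00024) = 20.06.
Trying y = 1.78 m: A R^(2/3) = 14.77 — too small.
Trying y = 2.46 m: A R^(2/3) = 28.64 — too large.
Trying y = 2.07 m: A R^(2/3) = 20.05 — ≈ 20.06.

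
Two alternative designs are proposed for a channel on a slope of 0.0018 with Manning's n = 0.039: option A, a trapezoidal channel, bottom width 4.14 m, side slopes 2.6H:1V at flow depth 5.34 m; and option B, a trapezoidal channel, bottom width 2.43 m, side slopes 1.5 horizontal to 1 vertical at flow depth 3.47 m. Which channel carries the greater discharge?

channel A

Channel A: With bottom width b = 4.14 m and side slope z = 2.6: A = (b + zy)y = (4.14 + 2.6×5.34)×5.34 = 96.25 m²; P = b + 2y√(1+z²) = 4.14 + 2×5.34×2.786 = 33.89 m. Hydraulic radius R = A/P = 96.25/33.89 = 2.84 m. Q_A = (1/0.039)·96.25·2.84^(2/3)·√0.0018 = 210 m³/s.
Channel B: With bottom width b = 2.43 m and side slope z = 1.5: A = (b + zy)y = (2.43 + 1.5×3.47)×3.47 = 26.49 m²; P = b + 2y√(1+z²) = 2.43 + 2×3.47×1.803 = 14.94 m. Hydraulic radius R = A/P = 26.49/14.94 = 1.773 m. Q_B = (1/0.039)·26.49·1.773^(2/3)·√0.0018 = 42.22 m³/s.
Q_A = 210 m³/s vs Q_B = 42.22 m³/s, so channel A carries more.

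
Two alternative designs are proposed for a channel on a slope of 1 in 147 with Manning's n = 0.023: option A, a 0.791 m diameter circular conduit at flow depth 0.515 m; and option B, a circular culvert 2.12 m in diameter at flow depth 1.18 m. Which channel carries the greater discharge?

Channel A: For a circular section of diameter D = 0.791 m at depth y = 0.515 m, the central angle is θ = 2 arccos(1 − 2y/D) = 3.755 rad. Then A = (D²/8)(θ − sin θ) = 0.3388 m² and P = Dθ/2 = 1.485 m. Hydraulic radius R = A/P = 0.3388/1.485 = 0.2281 m. Q_A = (1/0.023)·0.3388·0.2281^(2/3)·√0.006803 = 0.4535 m³/s.
Channel B: For a circular section of diameter D = 2.12 m at depth y = 1.18 m, the central angle is θ = 2 arccos(1 − 2y/D) = 3.368 rad. Then A = (D²/8)(θ − sin θ) = 2.019 m² and P = Dθ/2 = 3.571 m. Hydraulic radius R = A/P = 2.019/3.571 = 0.5654 m. Q_B = (1/0.023)·2.019·0.5654^(2/3)·√0.006803 = 4.95 m³/s.
Q_A = 0.4535 m³/s vs Q_B = 4.95 m³/s, so channel B carries more.

channel B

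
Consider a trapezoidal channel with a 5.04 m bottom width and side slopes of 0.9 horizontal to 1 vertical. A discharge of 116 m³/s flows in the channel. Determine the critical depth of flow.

At critical depth, Q² T / (g A³) = 1, i.e. A³/T = Q²/g = 116²/9.81 = 1372.
At y = 2.79 m: A³/T = 929.3 — short.
At y = 3.59 m: A³/T = 2276 — over.
At y = 3.12 m: A³/T = 1378 — close enough.

y_c = 3.12 m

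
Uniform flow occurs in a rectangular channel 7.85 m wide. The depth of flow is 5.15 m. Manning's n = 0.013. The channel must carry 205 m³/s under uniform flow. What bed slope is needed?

S = 0.00149

Flow area A = b·y = 7.85 × 5.15 = 40.43 m². Wetted perimeter P = b + 2y = 7.85 + 2×5.15 = 18.15 m.
Hydraulic radius R = A/P = 40.43/18.15 = 2.227 m.
From Manning's equation, S = [nQ / (1 A R^(2/3))]² = [0.013 × 205 / (1 × 40.43 × 2.227^(2/3))]² = 0.00149.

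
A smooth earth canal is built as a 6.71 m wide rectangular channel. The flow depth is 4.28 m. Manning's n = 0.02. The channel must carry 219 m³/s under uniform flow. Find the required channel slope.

Flow area A = b·y = 6.71 × 4.28 = 28.72 m². Wetted perimeter P = b + 2y = 6.71 + 2×4.28 = 15.27 m.
Hydraulic radius R = A/P = 28.72/15.27 = 1.881 m.
From Manning's equation, S = [nQ / (1 A R^(2/3))]² = [0.02 × 219 / (1 × 28.72 × 1.881^(2/3))]² = 0.01.

S = 0.01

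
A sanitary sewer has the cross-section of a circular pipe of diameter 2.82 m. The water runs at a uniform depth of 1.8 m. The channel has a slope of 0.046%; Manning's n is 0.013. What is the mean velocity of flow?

For a circular section of diameter D = 2.82 m at depth y = 1.8 m, the central angle is θ = 2 arccos(1 − 2y/D) = 3.702 rad. Then A = (D²/8)(θ − sin θ) = 4.209 m² and P = Dθ/2 = 5.22 m.
Hydraulic radius R = A/P = 4.209/5.22 = 0.8062 m.
From Manning's equation, V = (1/n) R^(2/3) S^(1/2) = (1/0.013) × 0.8062^(2/3) × 0.00046^(1/2) = 1.43 m/s.

V = 1.43 m/s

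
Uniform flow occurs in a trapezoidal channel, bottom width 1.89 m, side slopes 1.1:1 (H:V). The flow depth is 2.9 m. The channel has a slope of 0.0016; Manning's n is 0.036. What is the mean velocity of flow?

V = 1.39 m/s

With bottom width b = 1.89 m and side slope z = 1.1: A = (b + zy)y = (1.89 + 1.1×2.9)×2.9 = 14.73 m²; P = b + 2y√(1+z²) = 1.89 + 2×2.9×1.487 = 10.51 m.
Hydraulic radius R = A/P = 14.73/10.51 = 1.401 m.
From Manning's equation, V = (1/n) R^(2/3) S^(1/2) = (1/0.036) × 1.401^(2/3) × 0.0016^(1/2) = 1.39 m/s.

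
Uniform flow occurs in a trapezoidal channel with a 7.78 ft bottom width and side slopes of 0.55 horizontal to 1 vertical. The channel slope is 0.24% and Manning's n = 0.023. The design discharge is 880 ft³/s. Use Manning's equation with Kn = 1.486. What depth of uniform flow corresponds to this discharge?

y_n = 8.78 ft

Manning's equation rearranged: A R^(2/3) = nQ / (1.486·√S) = 0.023 × 880 / (1.486 × √0.0024) = 278.
At y = 10.6 ft: A R^(2/3) = 393.9 — too large.
At y = 6.28 ft: A R^(2/3) = 152.9 — too small.
At y = 8.78 ft: A R^(2/3) = 278 — close enough.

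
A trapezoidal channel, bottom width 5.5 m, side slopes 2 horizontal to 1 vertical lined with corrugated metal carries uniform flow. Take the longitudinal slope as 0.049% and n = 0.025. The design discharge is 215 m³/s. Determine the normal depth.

y_n = 6.14 m

Manning's equation rearranged: A R^(2/3) = nQ / (1·√S) = 0.025 × 215 / (√0.00049) = 242.8.
Try y = 4.56 m: A R^(2/3) = 125.2 — short.
Try y = 7.46 m: A R^(2/3) = 378.7 — over.
Try y = 6.14 m: A R^(2/3) = 242.6 — ≈ 242.8.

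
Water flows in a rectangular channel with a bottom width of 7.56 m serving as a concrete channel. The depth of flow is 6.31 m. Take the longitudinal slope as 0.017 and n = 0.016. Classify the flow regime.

Flow area A = b·y = 7.56 × 6.31 = 47.7 m². Wetted perimeter P = b + 2y = 7.56 + 2×6.31 = 20.18 m.
Hydraulic radius R = A/P = 47.7/20.18 = 2.364 m.
V = (1/n) R^(2/3) √S = (1/0.016) × 2.364^(2/3) × √0.017 = 14.46 m/s. Hydraulic depth D_h = A/T = 47.7/7.56 = 6.31 m.
Froude number Fr = V/√(g·D_h) = 14.46/√(9.81×6.31) = 1.84, which is greater than 1, so the flow is supercritical.

supercritical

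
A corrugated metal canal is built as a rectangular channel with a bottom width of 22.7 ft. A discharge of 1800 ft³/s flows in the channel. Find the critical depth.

y_c = 5.8 ft

For a rectangular channel, critical depth y_c = (q²/g)^(1/3) where q = Q/b = 1800/22.7 = 79.3 ft²/s.
So y_c = (79.3²/32.2)^(1/3) = 5.8 ft.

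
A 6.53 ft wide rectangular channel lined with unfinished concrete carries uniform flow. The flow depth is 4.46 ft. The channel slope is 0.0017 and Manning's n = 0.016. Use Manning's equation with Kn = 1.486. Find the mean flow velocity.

Flow area A = b·y = 6.53 × 4.46 = 29.12 ft². Wetted perimeter P = b + 2y = 6.53 + 2×4.46 = 15.45 ft.
Hydraulic radius R = A/P = 29.12/15.45 = 1.885 ft.
From Manning's equation, V = (1.486/n) R^(2/3) S^(1/2) = (1.486/0.016) × 1.885^(2/3) × 0.0017^(1/2) = 5.84 ft/s.

V = 5.84 ft/s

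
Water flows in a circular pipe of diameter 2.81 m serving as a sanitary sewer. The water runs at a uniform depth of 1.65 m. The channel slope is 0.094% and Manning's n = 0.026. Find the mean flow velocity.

V = 0.992 m/s

For a circular section of diameter D = 2.81 m at depth y = 1.65 m, the central angle is θ = 2 arccos(1 − 2y/D) = 3.492 rad. Then A = (D²/8)(θ − sin θ) = 3.786 m² and P = Dθ/2 = 4.906 m.
Hydraulic radius R = A/P = 3.786/4.906 = 0.7716 m.
From Manning's equation, V = (1/n) R^(2/3) S^(1/2) = (1/0.026) × 0.7716^(2/3) × 0.00094^(1/2) = 0.992 m/s.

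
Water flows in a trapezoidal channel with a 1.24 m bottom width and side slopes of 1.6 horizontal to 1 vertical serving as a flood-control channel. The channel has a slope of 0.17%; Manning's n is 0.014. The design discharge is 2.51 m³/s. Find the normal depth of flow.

y_n = 0.668 m

Manning's equation rearranged: A R^(2/3) = nQ / (1·√S) = 0.014 × 2.51 / (√0.0017) = 0.8523.
Trying y = 0.463 m: A R^(2/3) = 0.4174 — short.
Trying y = 0.829 m: A R^(2/3) = 1.317 — over.
Trying y = 0.668 m: A R^(2/3) = 0.8513 — close enough.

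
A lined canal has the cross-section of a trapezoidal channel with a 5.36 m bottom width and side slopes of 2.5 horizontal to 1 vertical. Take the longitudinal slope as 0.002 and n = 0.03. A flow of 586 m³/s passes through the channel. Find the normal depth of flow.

y_n = 7.07 m

Manning's equation rearranged: A R^(2/3) = nQ / (1·√S) = 0.03 × 586 / (√0.002) = 393.1.
At y = 8.43 m: A R^(2/3) = 597.5 — high.
At y = 4.94 m: A R^(2/3) = 171.2 — low.
At y = 7.07 m: A R^(2/3) = 393.1 — close enough.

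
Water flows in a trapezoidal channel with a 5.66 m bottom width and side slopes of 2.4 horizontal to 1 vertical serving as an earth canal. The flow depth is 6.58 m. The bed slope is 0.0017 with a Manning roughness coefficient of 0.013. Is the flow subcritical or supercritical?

supercritical

With bottom width b = 5.66 m and side slope z = 2.4: A = (b + zy)y = (5.66 + 2.4×6.58)×6.58 = 141.2 m²; P = b + 2y√(1+z²) = 5.66 + 2×6.58×2.6 = 39.88 m.
Hydraulic radius R = A/P = 141.2/39.88 = 3.54 m.
V = (1/n) R^(2/3) √S = (1/0.013) × 3.54^(2/3) × √0.0017 = 7.367 m/s. Hydraulic depth D_h = A/T = 141.2/37.24 = 3.79 m.
Froude number Fr = V/√(g·D_h) = 7.367/√(9.81×3.79) = 1.21, which is greater than 1, so the flow is supercritical.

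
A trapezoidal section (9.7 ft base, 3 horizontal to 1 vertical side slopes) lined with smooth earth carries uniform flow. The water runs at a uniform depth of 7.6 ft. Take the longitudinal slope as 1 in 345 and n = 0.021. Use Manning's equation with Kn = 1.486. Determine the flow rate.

Q = 2480 ft³/s

With bottom width b = 9.7 ft and side slope z = 3: A = (b + zy)y = (9.7 + 3×7.6)×7.6 = 247 ft²; P = b + 2y√(1+z²) = 9.7 + 2×7.6×3.162 = 57.77 ft.
Hydraulic radius R = A/P = 247/57.77 = 4.276 ft.
Manning's equation: Q = (1.486/n) A R^(2/3) S^(1/2) = (1.486/0.021) × 247 × 4.276^(2/3) × 0.002899^(1/2) = 2480 ft³/s.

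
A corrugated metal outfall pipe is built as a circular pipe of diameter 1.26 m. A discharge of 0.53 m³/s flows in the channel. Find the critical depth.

y_c = 0.384 m

At critical depth, Q² T / (g A³) = 1, i.e. A³/T = Q²/g = 0.53²/9.81 = 0.02863.
Try y = 0.329 m: A³/T = 0.01572 — too small.
Try y = 0.384 m: A³/T = 0.02866 — matches.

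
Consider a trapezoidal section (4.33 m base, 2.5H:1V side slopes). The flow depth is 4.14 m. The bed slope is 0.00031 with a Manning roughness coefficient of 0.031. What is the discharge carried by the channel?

With bottom width b = 4.33 m and side slope z = 2.5: A = (b + zy)y = (4.33 + 2.5×4.14)×4.14 = 60.78 m²; P = b + 2y√(1+z²) = 4.33 + 2×4.14×2.693 = 26.62 m.
Hydraulic radius R = A/P = 60.78/26.62 = 2.283 m.
Manning's equation: Q = (1/n) A R^(2/3) S^(1/2) = (1/0.031) × 60.78 × 2.283^(2/3) × 0.00031^(1/2) = 59.8 m³/s.

Q = 59.8 m³/s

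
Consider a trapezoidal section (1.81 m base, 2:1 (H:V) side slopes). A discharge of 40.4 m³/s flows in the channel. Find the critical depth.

y_c = 2.02 m

At critical depth, Q² T / (g A³) = 1, i.e. A³/T = Q²/g = 40.4²/9.81 = 166.4.
Trying y = 2.51 m: A³/T = 425.2 — over.
Trying y = 1.42 m: A³/T = 38.44 — short.
Trying y = 2.02 m: A³/T = 166.8 — matches.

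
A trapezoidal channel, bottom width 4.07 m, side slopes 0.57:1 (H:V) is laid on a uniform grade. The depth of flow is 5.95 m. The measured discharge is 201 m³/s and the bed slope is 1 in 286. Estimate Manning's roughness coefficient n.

n = 0.024

With bottom width b = 4.07 m and side slope z = 0.57: A = (b + zy)y = (4.07 + 0.57×5.95)×5.95 = 44.4 m²; P = b + 2y√(1+z²) = 4.07 + 2×5.95×1.151 = 17.77 m.
Hydraulic radius R = A/P = 44.4/17.77 = 2.499 m.
Rearranging Manning's equation: n = (1/Q) A R^(2/3) S^(1/2) = (1/201) × 44.4 × 2.499^(2/3) × √0.003497 = 0.024.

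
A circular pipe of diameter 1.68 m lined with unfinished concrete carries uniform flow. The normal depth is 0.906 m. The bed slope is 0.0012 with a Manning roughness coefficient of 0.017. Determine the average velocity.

For a circular section of diameter D = 1.68 m at depth y = 0.906 m, the central angle is θ = 2 arccos(1 − 2y/D) = 3.299 rad. Then A = (D²/8)(θ − sin θ) = 1.219 m² and P = Dθ/2 = 2.771 m.
Hydraulic radius R = A/P = 1.219/2.771 = 0.4399 m.
From Manning's equation, V = (1/n) R^(2/3) S^(1/2) = (1/0.017) × 0.4399^(2/3) × 0.0012^(1/2) = 1.18 m/s.

V = 1.18 m/s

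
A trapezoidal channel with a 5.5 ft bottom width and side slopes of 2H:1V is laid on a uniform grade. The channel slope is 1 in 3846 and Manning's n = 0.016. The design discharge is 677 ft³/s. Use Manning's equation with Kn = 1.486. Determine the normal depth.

Manning's equation rearranged: A R^(2/3) = nQ / (1.486·√S) = 0.016 × 677 / (1.486 × √0.00026) = 452.1.
Trying y = 10.2 ft: A R^(2/3) = 789.7 — high.
Trying y = 6.24 ft: A R^(2/3) = 251.6 — low.
Trying y = 8.05 ft: A R^(2/3) = 451.9 — matches.

y_n = 8.05 ft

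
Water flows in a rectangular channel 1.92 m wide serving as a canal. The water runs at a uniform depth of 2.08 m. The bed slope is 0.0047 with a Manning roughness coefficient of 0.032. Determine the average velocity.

Flow area A = b·y = 1.92 × 2.08 = 3.994 m². Wetted perimeter P = b + 2y = 1.92 + 2×2.08 = 6.08 m.
Hydraulic radius R = A/P = 3.994/6.08 = 0.6568 m.
From Manning's equation, V = (1/n) R^(2/3) S^(1/2) = (1/0.032) × 0.6568^(2/3) × 0.0047^(1/2) = 1.62 m/s.

V = 1.62 m/s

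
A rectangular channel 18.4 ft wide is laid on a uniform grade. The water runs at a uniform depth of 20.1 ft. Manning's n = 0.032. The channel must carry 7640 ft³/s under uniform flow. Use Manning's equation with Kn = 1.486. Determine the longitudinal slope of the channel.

Flow area A = b·y = 18.4 × 20.1 = 369.8 ft². Wetted perimeter P = b + 2y = 18.4 + 2×20.1 = 58.6 ft.
Hydraulic radius R = A/P = 369.8/58.6 = 6.311 ft.
From Manning's equation, S = [nQ / (1.486 A R^(2/3))]² = [0.032 × 7640 / (1.486 × 369.8 × 6.311^(2/3))]² = 0.017.

S = 0.017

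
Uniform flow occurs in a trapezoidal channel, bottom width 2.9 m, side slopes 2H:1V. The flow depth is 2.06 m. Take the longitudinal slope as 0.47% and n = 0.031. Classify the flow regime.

subcritical

With bottom width b = 2.9 m and side slope z = 2: A = (b + zy)y = (2.9 + 2×2.06)×2.06 = 14.46 m²; P = b + 2y√(1+z²) = 2.9 + 2×2.06×2.236 = 12.11 m.
Hydraulic radius R = A/P = 14.46/12.11 = 1.194 m.
V = (1/n) R^(2/3) √S = (1/0.031) × 1.194^(2/3) × √0.0047 = 2.489 m/s. Hydraulic depth D_h = A/T = 14.46/11.14 = 1.298 m.
Froude number Fr = V/√(g·D_h) = 2.489/√(9.81×1.298) = 0.697, which is less than 1, so the flow is subcritical.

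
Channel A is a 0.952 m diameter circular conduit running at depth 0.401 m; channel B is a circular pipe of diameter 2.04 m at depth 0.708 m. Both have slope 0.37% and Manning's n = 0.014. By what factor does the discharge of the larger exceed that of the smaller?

5.34

Channel A: For a circular section of diameter D = 0.952 m at depth y = 0.401 m, the central angle is θ = 2 arccos(1 − 2y/D) = 2.825 rad. Then A = (D²/8)(θ − sin θ) = 0.2848 m² and P = Dθ/2 = 1.345 m. Hydraulic radius R = A/P = 0.2848/1.345 = 0.2118 m. Q_A = (1/0.014)·0.2848·0.2118^(2/3)·√0.0037 = 0.4397 m³/s.
Channel B: For a circular section of diameter D = 2.04 m at depth y = 0.708 m, the central angle is θ = 2 arccos(1 − 2y/D) = 2.52 rad. Then A = (D²/8)(θ − sin θ) = 1.008 m² and P = Dθ/2 = 2.57 m. Hydraulic radius R = A/P = 1.008/2.57 = 0.3921 m. Q_B = (1/0.014)·1.008·0.3921^(2/3)·√0.0037 = 2.346 m³/s.
The larger discharge is 2.346 m³/s and the smaller is 0.4397 m³/s; the ratio is 5.34.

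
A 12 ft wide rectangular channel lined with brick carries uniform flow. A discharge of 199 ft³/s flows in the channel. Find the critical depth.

y_c = 2.04 ft

For a rectangular channel, critical depth y_c = (q²/g)^(1/3) where q = Q/b = 199/12 = 16.58 ft²/s.
So y_c = (16.58²/32.2)^(1/3) = 2.04 ft.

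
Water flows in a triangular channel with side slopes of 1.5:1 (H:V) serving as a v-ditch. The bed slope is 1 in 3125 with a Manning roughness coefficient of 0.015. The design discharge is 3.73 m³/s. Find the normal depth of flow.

y_n = 1.64 m

Manning's equation rearranged: A R^(2/3) = nQ / (1·√S) = 0.015 × 3.73 / (√0.00032) = 3.128.
Try y = 1.87 m: A R^(2/3) = 4.437 — too large.
Try y = 1.64 m: A R^(2/3) = 3.127 — matches.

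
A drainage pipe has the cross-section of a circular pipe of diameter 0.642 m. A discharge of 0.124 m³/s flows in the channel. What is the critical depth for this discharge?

y_c = 0.221 m

At critical depth, Q² T / (g A³) = 1, i.e. A³/T = Q²/g = 0.124²/9.81 = 0.001567.
At y = 0.189 m: A³/T = 0.0008607 — short.
At y = 0.258 m: A³/T = 0.002861 — over.
At y = 0.221 m: A³/T = 0.001577 — ≈ 0.001567.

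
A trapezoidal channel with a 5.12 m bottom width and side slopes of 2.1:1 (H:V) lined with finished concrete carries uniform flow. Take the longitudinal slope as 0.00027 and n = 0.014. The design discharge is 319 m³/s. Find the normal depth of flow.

y_n = 6.43 m

Manning's equation rearranged: A R^(2/3) = nQ / (1·√S) = 0.014 × 319 / (√0.00027) = 271.8.
Trying y = 8.02 m: A R^(2/3) = 455 — over.
Trying y = 4.45 m: A R^(2/3) = 118.3 — short.
Trying y = 6.43 m: A R^(2/3) = 271.7 — ≈ 271.8.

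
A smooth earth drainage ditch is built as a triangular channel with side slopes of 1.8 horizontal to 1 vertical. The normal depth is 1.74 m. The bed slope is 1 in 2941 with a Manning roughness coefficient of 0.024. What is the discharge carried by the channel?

Q = 3.49 m³/s

For a triangular section with side slope z = 1.8: A = zy² = 1.8×1.74² = 5.45 m²; P = 2y√(1+z²) = 2×1.74×2.059 = 7.166 m.
Hydraulic radius R = A/P = 5.45/7.166 = 0.7605 m.
Manning's equation: Q = (1/n) A R^(2/3) S^(1/2) = (1/0.024) × 5.45 × 0.7605^(2/3) × 0.00034^(1/2) = 3.49 m³/s.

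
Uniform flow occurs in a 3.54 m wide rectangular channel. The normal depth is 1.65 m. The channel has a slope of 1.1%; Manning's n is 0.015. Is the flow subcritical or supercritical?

supercritical

Flow area A = b·y = 3.54 × 1.65 = 5.841 m². Wetted perimeter P = b + 2y = 3.54 + 2×1.65 = 6.84 m.
Hydraulic radius R = A/P = 5.841/6.84 = 0.8539 m.
V = (1/n) R^(2/3) √S = (1/0.015) × 0.8539^(2/3) × √0.011 = 6.294 m/s. Hydraulic depth D_h = A/T = 5.841/3.54 = 1.65 m.
Froude number Fr = V/√(g·D_h) = 6.294/√(9.81×1.65) = 1.56, which is greater than 1, so the flow is supercritical.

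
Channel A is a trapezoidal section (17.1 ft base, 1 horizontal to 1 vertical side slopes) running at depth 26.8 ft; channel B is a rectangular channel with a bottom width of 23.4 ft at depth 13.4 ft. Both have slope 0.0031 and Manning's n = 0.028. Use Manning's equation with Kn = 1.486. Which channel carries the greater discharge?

channel A

Channel A: With bottom width b = 17.1 ft and side slope z = 1: A = (b + zy)y = (17.1 + 1×26.8)×26.8 = 1177 ft²; P = b + 2y√(1+z²) = 17.1 + 2×26.8×1.414 = 92.9 ft. Hydraulic radius R = A/P = 1177/92.9 = 12.66 ft. Q_A = (1.486/0.028)·1177·12.66^(2/3)·√0.0031 = 18890 ft³/s.
Channel B: Flow area A = b·y = 23.4 × 13.4 = 313.6 ft². Wetted perimeter P = b + 2y = 23.4 + 2×13.4 = 50.2 ft. Hydraulic radius R = A/P = 313.6/50.2 = 6.246 ft. Q_B = (1.486/0.028)·313.6·6.246^(2/3)·√0.0031 = 3142 ft³/s.
Q_A = 18890 ft³/s vs Q_B = 3142 ft³/s, so channel A carries more.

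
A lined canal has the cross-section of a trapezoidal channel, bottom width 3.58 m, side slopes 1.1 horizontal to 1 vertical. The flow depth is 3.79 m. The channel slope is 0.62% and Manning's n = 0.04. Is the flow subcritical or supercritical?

subcritical

With bottom width b = 3.58 m and side slope z = 1.1: A = (b + zy)y = (3.58 + 1.1×3.79)×3.79 = 29.37 m²; P = b + 2y√(1+z²) = 3.58 + 2×3.79×1.487 = 14.85 m.
Hydraulic radius R = A/P = 29.37/14.85 = 1.978 m.
V = (1/n) R^(2/3) √S = (1/0.04) × 1.978^(2/3) × √0.0062 = 3.102 m/s. Hydraulic depth D_h = A/T = 29.37/11.92 = 2.464 m.
Froude number Fr = V/√(g·D_h) = 3.102/√(9.81×2.464) = 0.631, which is less than 1, so the flow is subcritical.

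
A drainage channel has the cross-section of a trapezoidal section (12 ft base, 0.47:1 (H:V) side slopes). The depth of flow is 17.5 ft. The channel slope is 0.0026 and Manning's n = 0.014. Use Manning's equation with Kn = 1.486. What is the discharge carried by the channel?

With bottom width b = 12 ft and side slope z = 0.47: A = (b + zy)y = (12 + 0.47×17.5)×17.5 = 353.9 ft²; P = b + 2y√(1+z²) = 12 + 2×17.5×1.105 = 50.67 ft.
Hydraulic radius R = A/P = 353.9/50.67 = 6.985 ft.
Manning's equation: Q = (1.486/n) A R^(2/3) S^(1/2) = (1.486/0.014) × 353.9 × 6.985^(2/3) × 0.0026^(1/2) = 7000 ft³/s.

Q = 7000 ft³/s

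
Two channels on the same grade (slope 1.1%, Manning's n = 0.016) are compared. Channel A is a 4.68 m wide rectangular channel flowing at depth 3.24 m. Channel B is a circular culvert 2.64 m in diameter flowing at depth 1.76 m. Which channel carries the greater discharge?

Channel A: Flow area A = b·y = 4.68 × 3.24 = 15.16 m². Wetted perimeter P = b + 2y = 4.68 + 2×3.24 = 11.16 m. Hydraulic radius R = A/P = 15.16/11.16 = 1.359 m. Q_A = (1/0.016)·15.16·1.359^(2/3)·√0.011 = 121.9 m³/s.
Channel B: For a circular section of diameter D = 2.64 m at depth y = 1.76 m, the central angle is θ = 2 arccos(1 − 2y/D) = 3.821 rad. Then A = (D²/8)(θ − sin θ) = 3.877 m² and P = Dθ/2 = 5.044 m. Hydraulic radius R = A/P = 3.877/5.044 = 0.7686 m. Q_B = (1/0.016)·3.877·0.7686^(2/3)·√0.011 = 21.32 m³/s.
Q_A = 121.9 m³/s vs Q_B = 21.32 m³/s, so channel A carries more.

channel A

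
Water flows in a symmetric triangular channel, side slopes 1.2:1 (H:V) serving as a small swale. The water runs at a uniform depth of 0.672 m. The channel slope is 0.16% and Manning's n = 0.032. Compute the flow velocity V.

For a triangular section with side slope z = 1.2: A = zy² = 1.2×0.672² = 0.5419 m²; P = 2y√(1+z²) = 2×0.672×1.562 = 2.099 m.
Hydraulic radius R = A/P = 0.5419/2.099 = 0.2581 m.
From Manning's equation, V = (1/n) R^(2/3) S^(1/2) = (1/0.032) × 0.2581^(2/3) × 0.0016^(1/2) = 0.507 m/s.

V = 0.507 m/s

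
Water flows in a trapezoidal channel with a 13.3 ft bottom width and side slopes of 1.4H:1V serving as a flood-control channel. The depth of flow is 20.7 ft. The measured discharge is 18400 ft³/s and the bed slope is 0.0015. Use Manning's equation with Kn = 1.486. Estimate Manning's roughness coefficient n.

With bottom width b = 13.3 ft and side slope z = 1.4: A = (b + zy)y = (13.3 + 1.4×20.7)×20.7 = 875.2 ft²; P = b + 2y√(1+z²) = 13.3 + 2×20.7×1.72 = 84.53 ft.
Hydraulic radius R = A/P = 875.2/84.53 = 10.35 ft.
Rearranging Manning's equation: n = (1.486/Q) A R^(2/3) S^(1/2) = (1.486/18400) × 875.2 × 10.35^(2/3) × √0.0015 = 0.013.

n = 0.013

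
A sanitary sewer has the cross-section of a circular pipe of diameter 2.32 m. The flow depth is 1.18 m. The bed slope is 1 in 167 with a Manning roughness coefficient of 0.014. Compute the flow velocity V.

For a circular section of diameter D = 2.32 m at depth y = 1.18 m, the central angle is θ = 2 arccos(1 − 2y/D) = 3.176 rad. Then A = (D²/8)(θ − sin θ) = 2.16 m² and P = Dθ/2 = 3.684 m.
Hydraulic radius R = A/P = 2.16/3.684 = 0.5863 m.
From Manning's equation, V = (1/n) R^(2/3) S^(1/2) = (1/0.014) × 0.5863^(2/3) × 0.005988^(1/2) = 3.87 m/s.

V = 3.87 m/s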